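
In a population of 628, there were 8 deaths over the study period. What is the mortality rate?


Mortality rate = 8 / 628 = 0.012739 ≈ 0.0127

0.0127


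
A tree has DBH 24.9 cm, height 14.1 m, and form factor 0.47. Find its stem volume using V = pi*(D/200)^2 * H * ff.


(D/200)^2 = (24.9/200)^2 = 0.1245^2 = 0.01550025
BA = 3.141593 * 0.01550025 = 0.0486955 m^2
V = 0.0486955 * 14.1 * 0.47 = 0.322705 ≈ 0.323 m^3

0.323 m^3


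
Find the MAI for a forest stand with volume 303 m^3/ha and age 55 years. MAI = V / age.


MAI = 303 / 55 = 5.5091 ≈ 5.51 m^3/ha/yr

5.51 m^3/ha/yr


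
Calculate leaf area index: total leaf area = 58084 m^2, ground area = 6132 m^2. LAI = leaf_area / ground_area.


LAI = 58084 / 6132 = 9.4723 ≈ 9.47

9.47


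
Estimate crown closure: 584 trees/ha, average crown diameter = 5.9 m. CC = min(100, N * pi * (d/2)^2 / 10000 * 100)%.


(d/2)^2 = (5.9/2)^2 = 2.95^2 = 8.7025
Crown area = 3.141593 * 8.7025 = 27.3397 m^2
N * area / 10000 * 100 = 584 * 27.3397 / 10000 * 100 = 159.664
CC = min(100, 159.664) = 100%

100%


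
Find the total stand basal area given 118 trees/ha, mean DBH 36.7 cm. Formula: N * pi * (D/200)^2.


(D/200)^2 = (36.7/200)^2 = 0.1835^2 = 0.03367225
Individual BA = 3.141593 * 0.03367225 = 0.105785 m^2
Stand BA = 118 * 0.105785 = 12.4826 ≈ 12.48 m^2/ha

12.48 m^2/ha


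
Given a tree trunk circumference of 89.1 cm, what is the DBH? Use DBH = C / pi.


DBH = C / pi = 89.1 / 3.141593 = 28.3614 ≈ 28.36 cm

28.36 cm


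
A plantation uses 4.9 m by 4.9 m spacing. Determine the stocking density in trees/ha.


N = 10000 / 4.9^2 = 10000 / 24.01 = 416.493 ≈ 416 trees/ha

416 trees/ha


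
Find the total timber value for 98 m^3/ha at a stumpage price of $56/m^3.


Value = 98 * 56 = $5488/ha

$5488/ha


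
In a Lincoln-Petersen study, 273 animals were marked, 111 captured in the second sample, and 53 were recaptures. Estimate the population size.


N = M * C / R = 273 * 111 / 53 = 30303 / 53 = 571.75 ≈ 572

572 individuals


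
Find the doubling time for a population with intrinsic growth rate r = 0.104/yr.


td = ln(2) / 0.104 = 0.693147 / 0.104 = 6.66488 ≈ 6.7 years

6.7 years


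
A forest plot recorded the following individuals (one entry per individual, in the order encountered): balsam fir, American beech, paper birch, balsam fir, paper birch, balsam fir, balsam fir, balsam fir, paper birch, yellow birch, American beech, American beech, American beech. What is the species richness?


Total individuals logged = 13
Distinct species (count of individuals): balsam fir (5), American beech (4), paper birch (3), yellow birch (1)
Species richness = number of distinct species = 4

4


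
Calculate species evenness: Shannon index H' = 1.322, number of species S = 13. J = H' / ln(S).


ln(13) = 2.56495
J = H' / ln(S) = 1.322 / 2.56495 = 0.515410 ≈ 0.5154

0.5154


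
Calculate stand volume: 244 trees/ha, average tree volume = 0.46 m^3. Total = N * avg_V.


V_stand = 244 * 0.46 = 112.24 ≈ 112.2 m^3/ha

112.2 m^3/ha


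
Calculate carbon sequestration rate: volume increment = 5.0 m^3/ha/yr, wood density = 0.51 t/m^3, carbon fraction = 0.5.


C = 5.0 * 0.51 * 0.5 = 1.275 ≈ 1.28 t C/ha/yr

1.28 t C/ha/yr


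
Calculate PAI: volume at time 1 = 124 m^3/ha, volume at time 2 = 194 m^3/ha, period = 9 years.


PAI = (V2 - V1) / period = (194 - 124) / 9 = 70 / 9 = 7.7778 ≈ 7.78 m^3/ha/yr

7.78 m^3/ha/yr


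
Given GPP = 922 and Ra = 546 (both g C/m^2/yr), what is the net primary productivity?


NPP = GPP - Ra = 922 - 546 = 376 g C/m^2/yr

376 g C/m^2/yr


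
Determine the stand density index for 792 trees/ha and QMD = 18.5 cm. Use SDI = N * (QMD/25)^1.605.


QMD/25 = 18.5/25 = 0.74
(0.74)^1.605 = exp(1.605 * ln(0.74)) = exp(1.605 * (-0.301105)) = exp(-0.483274) = 0.616761
SDI = 792 * 0.616761 = 488.475 ≈ 488

488


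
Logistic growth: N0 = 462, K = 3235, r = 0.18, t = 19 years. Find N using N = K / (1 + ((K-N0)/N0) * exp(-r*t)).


(K - N0)/N0 = (3235 - 462)/462 = 2773/462 = 6.00216
r*t = 0.18 * 19 = 3.42; exp(-3.42) = 0.0327124
6.00216 * 0.0327124 = 0.196345
1 + 0.196345 = 1.19635
N = 3235 / 1.19635 = 2704.06 ≈ 2704

2704


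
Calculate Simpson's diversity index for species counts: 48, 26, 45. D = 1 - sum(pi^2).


Total N = 48 + 26 + 45 = 119
Per-species terms:
  p = 48/119 = 0.403361; p^2 = 0.403361^2 = 0.162700
  p = 26/119 = 0.218487; p^2 = 0.218487^2 = 0.047737
  p = 45/119 = 0.378151; p^2 = 0.378151^2 = 0.142998
sum(p^2) = 0.162700 + 0.047737 + 0.142998 = 0.353435
D = 1 - 0.353435 = 0.646565 ≈ 0.6466

0.6466


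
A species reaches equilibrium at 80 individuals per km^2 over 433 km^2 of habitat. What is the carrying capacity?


K = 80 * 433 = 34640 individuals

34640 individuals


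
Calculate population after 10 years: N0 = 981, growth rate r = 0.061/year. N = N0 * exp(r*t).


r*t = 0.061 * 10 = 0.61
exp(0.61) = 1.84043
N = 981 * 1.84043 = 1805.46 ≈ 1805

1805


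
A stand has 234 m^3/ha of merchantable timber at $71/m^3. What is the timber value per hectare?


Value = 234 * 71 = $16614/ha

$16614/ha


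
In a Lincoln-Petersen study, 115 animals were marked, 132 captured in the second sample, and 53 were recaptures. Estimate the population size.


N = M * C / R = 115 * 132 / 53 = 15180 / 53 = 286.42 ≈ 286

286 individuals


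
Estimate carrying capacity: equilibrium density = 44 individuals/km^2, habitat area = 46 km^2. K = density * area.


K = 44 * 46 = 2024 individuals

2024 individuals


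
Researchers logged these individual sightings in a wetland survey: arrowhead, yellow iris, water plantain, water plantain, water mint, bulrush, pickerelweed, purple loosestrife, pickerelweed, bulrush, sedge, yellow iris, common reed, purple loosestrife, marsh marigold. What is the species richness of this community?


Total individuals logged = 15
Distinct species (count of individuals): arrowhead (1), yellow iris (2), water plantain (2), water mint (1), bulrush (2), pickerelweed (2), purple loosestrife (2), sedge (1), common reed (1), marsh marigold (1)
Species richness = number of distinct species = 10

10


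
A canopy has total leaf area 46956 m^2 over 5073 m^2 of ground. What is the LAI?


LAI = 46956 / 5073 = 9.2561 ≈ 9.26

9.26


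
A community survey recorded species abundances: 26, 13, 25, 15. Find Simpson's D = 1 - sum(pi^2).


Total N = 26 + 13 + 25 + 15 = 79
Per-species terms:
  p = 26/79 = 0.329114; p^2 = 0.329114^2 = 0.108316
  p = 13/79 = 0.164557; p^2 = 0.164557^2 = 0.027079
  p = 25/79 = 0.316456; p^2 = 0.316456^2 = 0.100144
  p = 15/79 = 0.189873; p^2 = 0.189873^2 = 0.036052
sum(p^2) = 0.108316 + 0.027079 + 0.100144 + 0.036052 = 0.271591
D = 1 - 0.271591 = 0.728409 ≈ 0.7284

0.7284


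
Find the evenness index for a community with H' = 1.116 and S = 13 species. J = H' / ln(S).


ln(13) = 2.56495
J = H' / ln(S) = 1.116 / 2.56495 = 0.435096 ≈ 0.4351

0.4351


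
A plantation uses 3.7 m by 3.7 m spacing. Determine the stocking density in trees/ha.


N = 10000 / 3.7^2 = 10000 / 13.69 = 730.460 ≈ 730 trees/ha

730 trees/ha


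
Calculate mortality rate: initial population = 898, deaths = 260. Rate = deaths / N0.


Mortality rate = 260 / 898 = 0.289532 ≈ 0.2895

0.2895


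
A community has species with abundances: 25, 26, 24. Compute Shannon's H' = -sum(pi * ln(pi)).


Total N = 25 + 26 + 24 = 75
Per-species terms:
  p = 25/75 = 0.333333; ln(p) = -1.098613; p*ln(p) = 0.333333 * (-1.098613) = -0.366204
  p = 26/75 = 0.346667; ln(p) = -1.059391; p*ln(p) = 0.346667 * (-1.059391) = -0.367256
  p = 24/75 = 0.320000; ln(p) = -1.139434; p*ln(p) = 0.320000 * (-1.139434) = -0.364619
sum(p*ln(p)) = (-0.366204) + (-0.367256) + (-0.364619) = -1.098079
H' = -(-1.098079) = 1.098079 ≈ 1.0981

1.0981


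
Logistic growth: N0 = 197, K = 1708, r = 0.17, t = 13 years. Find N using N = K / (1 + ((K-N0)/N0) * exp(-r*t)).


(K - N0)/N0 = (1708 - 197)/197 = 1511/197 = 7.67005
r*t = 0.17 * 13 = 2.21; exp(-2.21) = 0.109701
7.67005 * 0.109701 = 0.841412
1 + 0.841412 = 1.84141
N = 1708 / 1.84141 = 927.550 ≈ 928

928


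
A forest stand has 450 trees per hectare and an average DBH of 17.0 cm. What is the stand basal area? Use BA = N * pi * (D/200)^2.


(D/200)^2 = (17.0/200)^2 = 0.085^2 = 0.007225
Individual BA = 3.141593 * 0.007225 = 0.0226980 m^2
Stand BA = 450 * 0.0226980 = 10.2141 ≈ 10.21 m^2/ha

10.21 m^2/ha


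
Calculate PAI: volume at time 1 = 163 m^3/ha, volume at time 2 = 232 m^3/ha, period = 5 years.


PAI = (V2 - V1) / period = (232 - 163) / 5 = 69 / 5 = 13.80 m^3/ha/yr

13.80 m^3/ha/yr


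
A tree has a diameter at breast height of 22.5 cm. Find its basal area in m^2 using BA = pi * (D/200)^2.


D/200 = 22.5/200 = 0.1125 m
(D/200)^2 = 0.1125^2 = 0.01265625
BA = 3.141593 * 0.01265625 = 0.0397608 ≈ 0.0398 m^2

0.0398 m^2


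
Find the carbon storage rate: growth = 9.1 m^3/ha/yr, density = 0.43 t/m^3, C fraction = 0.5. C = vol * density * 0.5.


C = 9.1 * 0.43 * 0.5 = 1.9565 ≈ 1.96 t C/ha/yr

1.96 t C/ha/yr


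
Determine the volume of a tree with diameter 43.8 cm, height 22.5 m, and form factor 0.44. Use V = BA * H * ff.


(D/200)^2 = (43.8/200)^2 = 0.219^2 = 0.047961
BA = 3.141593 * 0.047961 = 0.150674 m^2
V = 0.150674 * 22.5 * 0.44 = 1.49167 ≈ 1.492 m^3

1.492 m^3


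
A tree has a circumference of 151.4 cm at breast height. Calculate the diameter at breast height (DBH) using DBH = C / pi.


DBH = C / pi = 151.4 / 3.141593 = 48.1921 ≈ 48.19 cm

48.19 cm


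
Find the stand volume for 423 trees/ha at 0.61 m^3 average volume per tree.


V_stand = 423 * 0.61 = 258.03 ≈ 258.0 m^3/ha

258.0 m^3/ha


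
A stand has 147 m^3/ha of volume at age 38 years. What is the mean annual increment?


MAI = 147 / 38 = 3.8684 ≈ 3.87 m^3/ha/yr

3.87 m^3/ha/yr


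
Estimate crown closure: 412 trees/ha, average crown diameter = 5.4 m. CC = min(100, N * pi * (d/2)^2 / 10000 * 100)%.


(d/2)^2 = (5.4/2)^2 = 2.7^2 = 7.29
Crown area = 3.141593 * 7.29 = 22.9022 m^2
N * area / 10000 * 100 = 412 * 22.9022 / 10000 * 100 = 94.3571
CC = min(100, 94.3571) = 94.3571 ≈ 94.4%

94.4%


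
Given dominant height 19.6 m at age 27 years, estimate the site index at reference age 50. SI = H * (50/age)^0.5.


50/27 = 1.85185
(1.85185)^0.5 = 1.36083
SI = 19.6 * 1.36083 = 26.6723 ≈ 26.7 m

26.7 m


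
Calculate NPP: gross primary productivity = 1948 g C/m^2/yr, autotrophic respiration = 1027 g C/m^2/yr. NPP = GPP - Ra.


NPP = GPP - Ra = 1948 - 1027 = 921 g C/m^2/yr

921 g C/m^2/yr


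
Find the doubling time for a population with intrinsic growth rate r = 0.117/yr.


td = ln(2) / 0.117 = 0.693147 / 0.117 = 5.92433 ≈ 5.9 years

5.9 years


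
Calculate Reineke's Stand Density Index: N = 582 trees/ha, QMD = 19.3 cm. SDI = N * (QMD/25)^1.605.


QMD/25 = 19.3/25 = 0.772
(0.772)^1.605 = exp(1.605 * ln(0.772)) = exp(1.605 * (-0.258771)) = exp(-0.415327) = 0.660124
SDI = 582 * 0.660124 = 384.192 ≈ 384

384


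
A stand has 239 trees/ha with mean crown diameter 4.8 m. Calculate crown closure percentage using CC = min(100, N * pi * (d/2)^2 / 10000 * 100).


(d/2)^2 = (4.8/2)^2 = 2.4^2 = 5.76
Crown area = 3.141593 * 5.76 = 18.0956 m^2
N * area / 10000 * 100 = 239 * 18.0956 / 10000 * 100 = 43.2485
CC = min(100, 43.2485) = 43.2485 ≈ 43.2%

43.2%


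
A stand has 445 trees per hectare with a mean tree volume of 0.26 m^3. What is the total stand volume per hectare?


V_stand = 445 * 0.26 = 115.7 m^3/ha

115.7 m^3/ha


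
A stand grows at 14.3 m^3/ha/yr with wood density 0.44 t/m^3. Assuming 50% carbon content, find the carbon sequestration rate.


C = 14.3 * 0.44 * 0.5 = 3.146 ≈ 3.15 t C/ha/yr

3.15 t C/ha/yr


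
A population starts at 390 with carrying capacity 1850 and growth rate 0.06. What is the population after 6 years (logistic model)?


(K - N0)/N0 = (1850 - 390)/390 = 1460/390 = 3.74359
r*t = 0.06 * 6 = 0.36; exp(-0.36) = 0.697676
3.74359 * 0.697676 = 2.61181
1 + 2.61181 = 3.61181
N = 1850 / 3.61181 = 512.209 ≈ 512

512


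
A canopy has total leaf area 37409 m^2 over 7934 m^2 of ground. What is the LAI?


LAI = 37409 / 7934 = 4.7150 ≈ 4.72

4.72


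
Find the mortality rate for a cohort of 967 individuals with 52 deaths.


Mortality rate = 52 / 967 = 0.053775 ≈ 0.0538

0.0538


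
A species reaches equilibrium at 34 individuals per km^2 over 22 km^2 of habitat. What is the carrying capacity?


K = 34 * 22 = 748 individuals

748 individuals


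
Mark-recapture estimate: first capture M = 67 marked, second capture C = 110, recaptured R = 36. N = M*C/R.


N = M * C / R = 67 * 110 / 36 = 7370 / 36 = 204.72 ≈ 205

205 individuals


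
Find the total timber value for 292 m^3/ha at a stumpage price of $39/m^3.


Value = 292 * 39 = $11388/ha

$11388/ha


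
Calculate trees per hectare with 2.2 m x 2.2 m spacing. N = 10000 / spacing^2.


N = 10000 / 2.2^2 = 10000 / 4.84 = 2066.12 ≈ 2066 trees/ha

2066 trees/ha


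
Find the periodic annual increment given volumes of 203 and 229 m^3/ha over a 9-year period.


PAI = (V2 - V1) / period = (229 - 203) / 9 = 26 / 9 = 2.8889 ≈ 2.89 m^3/ha/yr

2.89 m^3/ha/yr


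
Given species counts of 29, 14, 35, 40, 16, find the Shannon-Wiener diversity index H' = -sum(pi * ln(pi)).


Total N = 29 + 14 + 35 + 40 + 16 = 134
Per-species terms:
  p = 29/134 = 0.216418; ln(p) = -1.530544; p*ln(p) = 0.216418 * (-1.530544) = -0.331237
  p = 14/134 = 0.104478; ln(p) = -2.258779; p*ln(p) = 0.104478 * (-2.258779) = -0.235993
  p = 35/134 = 0.261194; ln(p) = -1.342492; p*ln(p) = 0.261194 * (-1.342492) = -0.350651
  p = 40/134 = 0.298507; ln(p) = -1.208962; p*ln(p) = 0.298507 * (-1.208962) = -0.360884
  p = 16/134 = 0.119403; ln(p) = -2.125251; p*ln(p) = 0.119403 * (-2.125251) = -0.253761
sum(p*ln(p)) = (-0.331237) + (-0.235993) + (-0.350651) + (-0.360884) + (-0.253761) = -1.532526
H' = -(-1.532526) = 1.532526 ≈ 1.5325

1.5325


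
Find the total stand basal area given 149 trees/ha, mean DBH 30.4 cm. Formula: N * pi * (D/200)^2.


(D/200)^2 = (30.4/200)^2 = 0.152^2 = 0.023104
Individual BA = 3.141593 * 0.023104 = 0.0725834 m^2
Stand BA = 149 * 0.0725834 = 10.8149 ≈ 10.81 m^2/ha

10.81 m^2/ha


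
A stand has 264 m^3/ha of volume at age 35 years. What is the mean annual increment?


MAI = 264 / 35 = 7.5429 ≈ 7.54 m^3/ha/yr

7.54 m^3/ha/yr


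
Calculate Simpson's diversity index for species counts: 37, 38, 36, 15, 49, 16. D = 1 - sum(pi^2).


Total N = 37 + 38 + 36 + 15 + 49 + 16 = 191
Per-species terms:
  p = 37/191 = 0.193717; p^2 = 0.193717^2 = 0.037526
  p = 38/191 = 0.198953; p^2 = 0.198953^2 = 0.039582
  p = 36/191 = 0.188482; p^2 = 0.188482^2 = 0.035525
  p = 15/191 = 0.078534; p^2 = 0.078534^2 = 0.006168
  p = 49/191 = 0.256545; p^2 = 0.256545^2 = 0.065815
  p = 16/191 = 0.083770; p^2 = 0.083770^2 = 0.007017
sum(p^2) = 0.037526 + 0.039582 + 0.035525 + 0.006168 + 0.065815 + 0.007017 = 0.191633
D = 1 - 0.191633 = 0.808367 ≈ 0.8084

0.8084


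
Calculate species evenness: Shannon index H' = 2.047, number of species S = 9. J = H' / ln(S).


ln(9) = 2.19722
J = H' / ln(S) = 2.047 / 2.19722 = 0.931632 ≈ 0.9316

0.9316


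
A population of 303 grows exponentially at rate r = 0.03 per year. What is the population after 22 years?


r*t = 0.03 * 22 = 0.66
exp(0.66) = 1.93479
N = 303 * 1.93479 = 586.241 ≈ 586

586


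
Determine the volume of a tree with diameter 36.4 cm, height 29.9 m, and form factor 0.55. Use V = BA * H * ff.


(D/200)^2 = (36.4/200)^2 = 0.182^2 = 0.033124
BA = 3.141593 * 0.033124 = 0.104062 m^2
V = 0.104062 * 29.9 * 0.55 = 1.71130 ≈ 1.711 m^3

1.711 m^3


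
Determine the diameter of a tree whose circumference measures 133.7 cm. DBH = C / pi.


DBH = C / pi = 133.7 / 3.141593 = 42.5580 ≈ 42.56 cm

42.56 cm


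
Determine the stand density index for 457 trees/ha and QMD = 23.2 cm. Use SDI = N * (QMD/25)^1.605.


QMD/25 = 23.2/25 = 0.928
(0.928)^1.605 = exp(1.605 * ln(0.928)) = exp(1.605 * (-0.0747235)) = exp(-0.119931) = 0.886982
SDI = 457 * 0.886982 = 405.351 ≈ 405

405


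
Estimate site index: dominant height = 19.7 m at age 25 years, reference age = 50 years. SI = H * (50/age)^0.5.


50/25 = 2.00000
(2.00000)^0.5 = 1.41421
SI = 19.7 * 1.41421 = 27.8599 ≈ 27.9 m

27.9 m


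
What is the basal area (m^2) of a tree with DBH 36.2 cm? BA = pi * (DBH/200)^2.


D/200 = 36.2/200 = 0.181 m
(D/200)^2 = 0.181^2 = 0.032761
BA = 3.141593 * 0.032761 = 0.102922 ≈ 0.1029 m^2

0.1029 m^2


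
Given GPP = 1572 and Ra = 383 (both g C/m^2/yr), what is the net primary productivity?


NPP = GPP - Ra = 1572 - 383 = 1189 g C/m^2/yr

1189 g C/m^2/yr


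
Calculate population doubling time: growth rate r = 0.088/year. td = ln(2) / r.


td = ln(2) / 0.088 = 0.693147 / 0.088 = 7.87667 ≈ 7.9 years

7.9 years


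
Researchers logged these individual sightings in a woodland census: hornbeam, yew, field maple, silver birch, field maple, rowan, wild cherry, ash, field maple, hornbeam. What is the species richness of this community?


Total individuals logged = 10
Distinct species (count of individuals): hornbeam (2), yew (1), field maple (3), silver birch (1), rowan (1), wild cherry (1), ash (1)
Species richness = number of distinct species = 7

7


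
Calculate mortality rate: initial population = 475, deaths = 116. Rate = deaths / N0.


Mortality rate = 116 / 475 = 0.244211 ≈ 0.2442

0.2442


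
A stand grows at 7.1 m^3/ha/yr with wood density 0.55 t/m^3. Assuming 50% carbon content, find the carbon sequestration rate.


C = 7.1 * 0.55 * 0.5 = 1.9525 ≈ 1.95 t C/ha/yr

1.95 t C/ha/yr


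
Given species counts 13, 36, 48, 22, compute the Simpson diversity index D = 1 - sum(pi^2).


Total N = 13 + 36 + 48 + 22 = 119
Per-species terms:
  p = 13/119 = 0.109244; p^2 = 0.109244^2 = 0.011934
  p = 36/119 = 0.302521; p^2 = 0.302521^2 = 0.091519
  p = 48/119 = 0.403361; p^2 = 0.403361^2 = 0.162700
  p = 22/119 = 0.184874; p^2 = 0.184874^2 = 0.034178
sum(p^2) = 0.011934 + 0.091519 + 0.162700 + 0.034178 = 0.300331
D = 1 - 0.300331 = 0.699669 ≈ 0.6997

0.6997


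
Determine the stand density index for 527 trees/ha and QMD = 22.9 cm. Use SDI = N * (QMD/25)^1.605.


QMD/25 = 22.9/25 = 0.916
(0.916)^1.605 = exp(1.605 * ln(0.916)) = exp(1.605 * (-0.0877389)) = exp(-0.140821) = 0.868645
SDI = 527 * 0.868645 = 457.776 ≈ 458

458


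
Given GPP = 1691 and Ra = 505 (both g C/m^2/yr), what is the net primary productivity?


NPP = GPP - Ra = 1691 - 505 = 1186 g C/m^2/yr

1186 g C/m^2/yr


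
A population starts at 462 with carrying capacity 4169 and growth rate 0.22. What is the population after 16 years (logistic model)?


(K - N0)/N0 = (4169 - 462)/462 = 3707/462 = 8.02381
r*t = 0.22 * 16 = 3.52; exp(-3.52) = 0.0295994
8.02381 * 0.0295994 = 0.237500
1 + 0.237500 = 1.23750
N = 4169 / 1.23750 = 3368.89 ≈ 3369

3369


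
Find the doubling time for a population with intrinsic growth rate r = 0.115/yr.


td = ln(2) / 0.115 = 0.693147 / 0.115 = 6.02737 ≈ 6.0 years

6.0 years


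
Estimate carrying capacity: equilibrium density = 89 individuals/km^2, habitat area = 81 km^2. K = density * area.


K = 89 * 81 = 7209 individuals

7209 individuals


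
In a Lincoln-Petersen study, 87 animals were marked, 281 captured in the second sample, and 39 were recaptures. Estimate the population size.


N = M * C / R = 87 * 281 / 39 = 24447 / 39 = 626.85 ≈ 627

627 individuals


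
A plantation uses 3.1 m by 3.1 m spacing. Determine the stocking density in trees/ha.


N = 10000 / 3.1^2 = 10000 / 9.61 = 1040.58 ≈ 1041 trees/ha

1041 trees/ha


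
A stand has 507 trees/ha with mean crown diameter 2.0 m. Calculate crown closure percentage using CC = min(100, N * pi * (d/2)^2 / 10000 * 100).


(d/2)^2 = (2.0/2)^2 = 1^2 = 1
Crown area = 3.141593 * 1 = 3.14159 m^2
N * area / 10000 * 100 = 507 * 3.14159 / 10000 * 100 = 15.9279
CC = min(100, 15.9279) = 15.9279 ≈ 15.9%

15.9%


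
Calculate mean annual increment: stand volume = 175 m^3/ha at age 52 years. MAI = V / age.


MAI = 175 / 52 = 3.3654 ≈ 3.37 m^3/ha/yr

3.37 m^3/ha/yr


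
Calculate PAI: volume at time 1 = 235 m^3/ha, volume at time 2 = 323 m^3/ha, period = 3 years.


PAI = (V2 - V1) / period = (323 - 235) / 3 = 88 / 3 = 29.3333 ≈ 29.33 m^3/ha/yr

29.33 m^3/ha/yr


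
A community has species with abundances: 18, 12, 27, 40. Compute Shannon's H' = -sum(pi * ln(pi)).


Total N = 18 + 12 + 27 + 40 = 97
Per-species terms:
  p = 18/97 = 0.185567; ln(p) = -1.684339; p*ln(p) = 0.185567 * (-1.684339) = -0.312558
  p = 12/97 = 0.123711; ln(p) = -2.089807; p*ln(p) = 0.123711 * (-2.089807) = -0.258532
  p = 27/97 = 0.278351; ln(p) = -1.278872; p*ln(p) = 0.278351 * (-1.278872) = -0.355975
  p = 40/97 = 0.412371; ln(p) = -0.885832; p*ln(p) = 0.412371 * (-0.885832) = -0.365291
sum(p*ln(p)) = (-0.312558) + (-0.258532) + (-0.355975) + (-0.365291) = -1.292356
H' = -(-1.292356) = 1.292356 ≈ 1.2924

1.2924


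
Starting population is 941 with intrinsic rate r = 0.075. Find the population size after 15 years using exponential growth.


r*t = 0.075 * 15 = 1.125
exp(1.125) = 3.08022
N = 941 * 3.08022 = 2898.49 ≈ 2898

2898


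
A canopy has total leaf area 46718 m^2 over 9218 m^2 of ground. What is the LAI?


LAI = 46718 / 9218 = 5.0681 ≈ 5.07

5.07


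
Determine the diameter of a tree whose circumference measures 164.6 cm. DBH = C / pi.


DBH = C / pi = 164.6 / 3.141593 = 52.3938 ≈ 52.39 cm

52.39 cm


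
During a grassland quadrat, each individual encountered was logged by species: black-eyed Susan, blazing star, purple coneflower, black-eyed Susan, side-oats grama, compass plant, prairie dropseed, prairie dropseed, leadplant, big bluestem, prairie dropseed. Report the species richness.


Total individuals logged = 11
Distinct species (count of individuals): black-eyed Susan (2), blazing star (1), purple coneflower (1), side-oats grama (1), compass plant (1), prairie dropseed (3), leadplant (1), big bluestem (1)
Species richness = number of distinct species = 8

8


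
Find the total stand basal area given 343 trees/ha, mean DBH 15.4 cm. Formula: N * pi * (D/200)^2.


(D/200)^2 = (15.4/200)^2 = 0.077^2 = 0.005929
Individual BA = 3.141593 * 0.005929 = 0.0186265 m^2
Stand BA = 343 * 0.0186265 = 6.38889 ≈ 6.39 m^2/ha

6.39 m^2/ha


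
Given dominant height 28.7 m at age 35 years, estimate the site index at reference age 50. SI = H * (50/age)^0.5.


50/35 = 1.42857
(1.42857)^0.5 = 1.19523
SI = 28.7 * 1.19523 = 34.3031 ≈ 34.3 m

34.3 m


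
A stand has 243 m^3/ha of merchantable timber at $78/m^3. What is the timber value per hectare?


Value = 243 * 78 = $18954/ha

$18954/ha


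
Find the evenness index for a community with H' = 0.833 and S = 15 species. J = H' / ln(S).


ln(15) = 2.70805
J = H' / ln(S) = 0.833 / 2.70805 = 0.307601 ≈ 0.3076

0.3076


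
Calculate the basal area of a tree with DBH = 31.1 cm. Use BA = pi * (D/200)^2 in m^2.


D/200 = 31.1/200 = 0.1555 m
(D/200)^2 = 0.1555^2 = 0.02418025
BA = 3.141593 * 0.02418025 = 0.0759645 ≈ 0.0760 m^2

0.0760 m^2


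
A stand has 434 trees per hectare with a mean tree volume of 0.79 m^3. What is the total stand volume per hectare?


V_stand = 434 * 0.79 = 342.86 ≈ 342.9 m^3/ha

342.9 m^3/ha


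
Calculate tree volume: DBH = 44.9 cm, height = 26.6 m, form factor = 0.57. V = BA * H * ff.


(D/200)^2 = (44.9/200)^2 = 0.2245^2 = 0.05040025
BA = 3.141593 * 0.05040025 = 0.158337 m^2
V = 0.158337 * 26.6 * 0.57 = 2.40071 ≈ 2.401 m^3

2.401 m^3


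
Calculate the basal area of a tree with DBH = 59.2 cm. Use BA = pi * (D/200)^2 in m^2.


D/200 = 59.2/200 = 0.296 m
(D/200)^2 = 0.296^2 = 0.087616
BA = 3.141593 * 0.087616 = 0.275254 ≈ 0.2753 m^2

0.2753 m^2


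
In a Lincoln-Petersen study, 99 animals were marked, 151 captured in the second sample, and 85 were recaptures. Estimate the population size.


N = M * C / R = 99 * 151 / 85 = 14949 / 85 = 175.87 ≈ 176

176 individuals


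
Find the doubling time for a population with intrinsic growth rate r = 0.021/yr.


td = ln(2) / 0.021 = 0.693147 / 0.021 = 33.0070 ≈ 33.0 years

33.0 years


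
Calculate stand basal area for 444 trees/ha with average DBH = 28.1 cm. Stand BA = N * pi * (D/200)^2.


(D/200)^2 = (28.1/200)^2 = 0.1405^2 = 0.01974025
Individual BA = 3.141593 * 0.01974025 = 0.0620158 m^2
Stand BA = 444 * 0.0620158 = 27.5350 ≈ 27.54 m^2/ha

27.54 m^2/ha


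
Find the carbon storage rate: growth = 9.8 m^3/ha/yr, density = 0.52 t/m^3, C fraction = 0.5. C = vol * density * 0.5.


C = 9.8 * 0.52 * 0.5 = 2.548 ≈ 2.55 t C/ha/yr

2.55 t C/ha/yr


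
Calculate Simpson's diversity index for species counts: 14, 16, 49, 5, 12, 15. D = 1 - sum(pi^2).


Total N = 14 + 16 + 49 + 5 + 12 + 15 = 111
Per-species terms:
  p = 14/111 = 0.126126; p^2 = 0.126126^2 = 0.015908
  p = 16/111 = 0.144144; p^2 = 0.144144^2 = 0.020777
  p = 49/111 = 0.441441; p^2 = 0.441441^2 = 0.194870
  p = 5/111 = 0.045045; p^2 = 0.045045^2 = 0.002029
  p = 12/111 = 0.108108; p^2 = 0.108108^2 = 0.011687
  p = 15/111 = 0.135135; p^2 = 0.135135^2 = 0.018261
sum(p^2) = 0.015908 + 0.020777 + 0.194870 + 0.002029 + 0.011687 + 0.018261 = 0.263532
D = 1 - 0.263532 = 0.736468 ≈ 0.7365

0.7365


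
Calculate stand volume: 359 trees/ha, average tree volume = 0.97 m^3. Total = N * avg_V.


V_stand = 359 * 0.97 = 348.23 ≈ 348.2 m^3/ha

348.2 m^3/ha


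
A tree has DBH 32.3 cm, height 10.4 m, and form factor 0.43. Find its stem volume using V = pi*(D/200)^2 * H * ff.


(D/200)^2 = (32.3/200)^2 = 0.1615^2 = 0.02608225
BA = 3.141593 * 0.02608225 = 0.0819398 m^2
V = 0.0819398 * 10.4 * 0.43 = 0.366435 ≈ 0.366 m^3

0.366 m^3


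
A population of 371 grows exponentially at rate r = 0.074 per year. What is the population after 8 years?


r*t = 0.074 * 8 = 0.592
exp(0.592) = 1.80760
N = 371 * 1.80760 = 670.620 ≈ 671

671


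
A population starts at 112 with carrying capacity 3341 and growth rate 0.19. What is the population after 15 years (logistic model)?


(K - N0)/N0 = (3341 - 112)/112 = 3229/112 = 28.8304
r*t = 0.19 * 15 = 2.85; exp(-2.85) = 0.0578443
28.8304 * 0.0578443 = 1.66767
1 + 1.66767 = 2.66767
N = 3341 / 2.66767 = 1252.40 ≈ 1252

1252


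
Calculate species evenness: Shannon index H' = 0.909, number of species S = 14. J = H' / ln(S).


ln(14) = 2.63906
J = H' / ln(S) = 0.909 / 2.63906 = 0.344441 ≈ 0.3444

0.3444


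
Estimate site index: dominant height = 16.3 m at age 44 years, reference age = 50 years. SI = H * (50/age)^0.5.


50/44 = 1.13636
(1.13636)^0.5 = 1.06600
SI = 16.3 * 1.06600 = 17.3758 ≈ 17.4 m

17.4 m


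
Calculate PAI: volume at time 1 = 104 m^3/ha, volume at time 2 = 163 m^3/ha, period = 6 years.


PAI = (V2 - V1) / period = (163 - 104) / 6 = 59 / 6 = 9.8333 ≈ 9.83 m^3/ha/yr

9.83 m^3/ha/yr


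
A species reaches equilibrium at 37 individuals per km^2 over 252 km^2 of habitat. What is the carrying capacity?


K = 37 * 252 = 9324 individuals

9324 individuals


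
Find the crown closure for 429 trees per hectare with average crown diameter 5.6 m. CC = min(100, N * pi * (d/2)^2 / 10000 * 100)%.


(d/2)^2 = (5.6/2)^2 = 2.8^2 = 7.84
Crown area = 3.141593 * 7.84 = 24.6301 m^2
N * area / 10000 * 100 = 429 * 24.6301 / 10000 * 100 = 105.663
CC = min(100, 105.663) = 100%

100%


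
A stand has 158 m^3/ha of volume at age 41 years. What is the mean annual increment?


MAI = 158 / 41 = 3.8537 ≈ 3.85 m^3/ha/yr

3.85 m^3/ha/yr


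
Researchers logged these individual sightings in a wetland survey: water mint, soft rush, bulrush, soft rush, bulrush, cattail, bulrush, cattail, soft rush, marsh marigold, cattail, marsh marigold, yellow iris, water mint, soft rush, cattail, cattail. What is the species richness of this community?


Total individuals logged = 17
Distinct species (count of individuals): water mint (2), soft rush (4), bulrush (3), cattail (5), marsh marigold (2), yellow iris (1)
Species richness = number of distinct species = 6

6


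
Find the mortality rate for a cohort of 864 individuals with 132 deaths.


Mortality rate = 132 / 864 = 0.152778 ≈ 0.1528

0.1528


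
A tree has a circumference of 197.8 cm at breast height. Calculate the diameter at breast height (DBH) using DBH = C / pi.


DBH = C / pi = 197.8 / 3.141593 = 62.9617 ≈ 62.96 cm

62.96 cm


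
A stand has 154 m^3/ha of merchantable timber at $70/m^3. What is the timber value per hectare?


Value = 154 * 70 = $10780/ha

$10780/ha


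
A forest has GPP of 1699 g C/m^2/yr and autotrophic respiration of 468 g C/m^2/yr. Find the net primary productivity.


NPP = GPP - Ra = 1699 - 468 = 1231 g C/m^2/yr

1231 g C/m^2/yr


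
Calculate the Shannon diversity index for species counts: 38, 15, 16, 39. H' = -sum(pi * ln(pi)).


Total N = 38 + 15 + 16 + 39 = 108
Per-species terms:
  p = 38/108 = 0.351852; ln(p) = -1.044545; p*ln(p) = 0.351852 * (-1.044545) = -0.367525
  p = 15/108 = 0.138889; ln(p) = -1.974080; p*ln(p) = 0.138889 * (-1.974080) = -0.274178
  p = 16/108 = 0.148148; ln(p) = -1.909544; p*ln(p) = 0.148148 * (-1.909544) = -0.282895
  p = 39/108 = 0.361111; ln(p) = -1.018570; p*ln(p) = 0.361111 * (-1.018570) = -0.367817
sum(p*ln(p)) = (-0.367525) + (-0.274178) + (-0.282895) + (-0.367817) = -1.292415
H' = -(-1.292415) = 1.292415 ≈ 1.2924

1.2924


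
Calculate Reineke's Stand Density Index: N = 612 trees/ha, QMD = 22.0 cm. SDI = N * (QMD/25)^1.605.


QMD/25 = 22.0/25 = 0.88
(0.88)^1.605 = exp(1.605 * ln(0.88)) = exp(1.605 * (-0.127833)) = exp(-0.205172) = 0.814507
SDI = 612 * 0.814507 = 498.478 ≈ 498

498


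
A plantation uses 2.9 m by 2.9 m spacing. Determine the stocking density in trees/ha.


N = 10000 / 2.9^2 = 10000 / 8.41 = 1189.06 ≈ 1189 trees/ha

1189 trees/ha


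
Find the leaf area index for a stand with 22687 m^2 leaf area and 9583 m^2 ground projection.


LAI = 22687 / 9583 = 2.3674 ≈ 2.37

2.37


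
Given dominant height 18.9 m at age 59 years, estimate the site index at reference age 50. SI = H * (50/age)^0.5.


50/59 = 0.847458
(0.847458)^0.5 = 0.920575
SI = 18.9 * 0.920575 = 17.3989 ≈ 17.4 m

17.4 m


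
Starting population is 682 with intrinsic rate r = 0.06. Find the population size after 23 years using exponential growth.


r*t = 0.06 * 23 = 1.38
exp(1.38) = 3.97490
N = 682 * 3.97490 = 2710.88 ≈ 2711

2711


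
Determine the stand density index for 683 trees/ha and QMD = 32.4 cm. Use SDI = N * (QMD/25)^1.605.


QMD/25 = 32.4/25 = 1.296
(1.296)^1.605 = exp(1.605 * ln(1.296)) = exp(1.605 * 0.259283) = exp(0.416149) = 1.51611
SDI = 683 * 1.51611 = 1035.50 ≈ 1036

1036


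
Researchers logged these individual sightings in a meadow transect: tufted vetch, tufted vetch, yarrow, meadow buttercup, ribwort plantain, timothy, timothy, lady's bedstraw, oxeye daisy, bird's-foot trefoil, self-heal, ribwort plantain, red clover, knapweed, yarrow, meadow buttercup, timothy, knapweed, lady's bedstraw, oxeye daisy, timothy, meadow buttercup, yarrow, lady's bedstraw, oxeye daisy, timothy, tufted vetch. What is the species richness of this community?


Total individuals logged = 27
Distinct species (count of individuals): tufted vetch (3), yarrow (3), meadow buttercup (3), ribwort plantain (2), timothy (5), lady's bedstraw (3), oxeye daisy (3), bird's-foot trefoil (1), self-heal (1), red clover (1), knapweed (2)
Species richness = number of distinct species = 11

11


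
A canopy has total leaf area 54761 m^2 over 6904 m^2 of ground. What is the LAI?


LAI = 54761 / 6904 = 7.9318 ≈ 7.93

7.93


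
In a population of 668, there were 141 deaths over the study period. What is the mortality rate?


Mortality rate = 141 / 668 = 0.211078 ≈ 0.2111

0.2111


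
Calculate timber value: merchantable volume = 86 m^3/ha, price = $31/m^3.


Value = 86 * 31 = $2666/ha

$2666/ha


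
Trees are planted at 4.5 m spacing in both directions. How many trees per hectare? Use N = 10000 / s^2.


N = 10000 / 4.5^2 = 10000 / 20.25 = 493.827 ≈ 494 trees/ha

494 trees/ha


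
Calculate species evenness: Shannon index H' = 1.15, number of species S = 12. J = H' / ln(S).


ln(12) = 2.48491
J = H' / ln(S) = 1.15 / 2.48491 = 0.462793 ≈ 0.4628

0.4628


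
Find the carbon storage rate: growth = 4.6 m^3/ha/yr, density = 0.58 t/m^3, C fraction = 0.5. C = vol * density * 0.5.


C = 4.6 * 0.58 * 0.5 = 1.334 ≈ 1.33 t C/ha/yr

1.33 t C/ha/yr


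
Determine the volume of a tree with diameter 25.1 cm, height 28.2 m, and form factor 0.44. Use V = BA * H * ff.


(D/200)^2 = (25.1/200)^2 = 0.1255^2 = 0.01575025
BA = 3.141593 * 0.01575025 = 0.0494809 m^2
V = 0.0494809 * 28.2 * 0.44 = 0.613959 ≈ 0.614 m^3

0.614 m^3


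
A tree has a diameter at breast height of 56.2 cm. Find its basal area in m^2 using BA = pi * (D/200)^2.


D/200 = 56.2/200 = 0.281 m
(D/200)^2 = 0.281^2 = 0.078961
BA = 3.141593 * 0.078961 = 0.248063 ≈ 0.2481 m^2

0.2481 m^2


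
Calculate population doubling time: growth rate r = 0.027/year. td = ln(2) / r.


td = ln(2) / 0.027 = 0.693147 / 0.027 = 25.6721 ≈ 25.7 years

25.7 years


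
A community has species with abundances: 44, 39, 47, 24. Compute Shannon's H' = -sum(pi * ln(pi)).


Total N = 44 + 39 + 47 + 24 = 154
Per-species terms:
  p = 44/154 = 0.285714; ln(p) = -1.252764; p*ln(p) = 0.285714 * (-1.252764) = -0.357932
  p = 39/154 = 0.253247; ln(p) = -1.373390; p*ln(p) = 0.253247 * (-1.373390) = -0.347807
  p = 47/154 = 0.305195; ln(p) = -1.186804; p*ln(p) = 0.305195 * (-1.186804) = -0.362207
  p = 24/154 = 0.155844; ln(p) = -1.858900; p*ln(p) = 0.155844 * (-1.858900) = -0.289698
sum(p*ln(p)) = (-0.357932) + (-0.347807) + (-0.362207) + (-0.289698) = -1.357644
H' = -(-1.357644) = 1.357644 ≈ 1.3576

1.3576


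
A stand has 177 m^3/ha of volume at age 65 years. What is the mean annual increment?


MAI = 177 / 65 = 2.7231 ≈ 2.72 m^3/ha/yr

2.72 m^3/ha/yr


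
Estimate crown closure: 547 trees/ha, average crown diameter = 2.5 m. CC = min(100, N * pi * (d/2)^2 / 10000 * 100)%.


(d/2)^2 = (2.5/2)^2 = 1.25^2 = 1.5625
Crown area = 3.141593 * 1.5625 = 4.90874 m^2
N * area / 10000 * 100 = 547 * 4.90874 / 10000 * 100 = 26.8508
CC = min(100, 26.8508) = 26.8508 ≈ 26.9%

26.9%


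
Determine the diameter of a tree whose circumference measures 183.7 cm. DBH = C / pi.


DBH = C / pi = 183.7 / 3.141593 = 58.4735 ≈ 58.47 cm

58.47 cm


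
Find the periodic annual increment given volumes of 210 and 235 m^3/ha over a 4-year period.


PAI = (V2 - V1) / period = (235 - 210) / 4 = 25 / 4 = 6.25 m^3/ha/yr

6.25 m^3/ha/yr


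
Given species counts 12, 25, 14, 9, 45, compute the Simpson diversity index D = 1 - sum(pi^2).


Total N = 12 + 25 + 14 + 9 + 45 = 105
Per-species terms:
  p = 12/105 = 0.114286; p^2 = 0.114286^2 = 0.013061
  p = 25/105 = 0.238095; p^2 = 0.238095^2 = 0.056689
  p = 14/105 = 0.133333; p^2 = 0.133333^2 = 0.017778
  p = 9/105 = 0.085714; p^2 = 0.085714^2 = 0.007347
  p = 45/105 = 0.428571; p^2 = 0.428571^2 = 0.183673
sum(p^2) = 0.013061 + 0.056689 + 0.017778 + 0.007347 + 0.183673 = 0.278548
D = 1 - 0.278548 = 0.721452 ≈ 0.7215

0.7215


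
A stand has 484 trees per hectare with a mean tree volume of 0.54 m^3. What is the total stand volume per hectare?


V_stand = 484 * 0.54 = 261.36 ≈ 261.4 m^3/ha

261.4 m^3/ha


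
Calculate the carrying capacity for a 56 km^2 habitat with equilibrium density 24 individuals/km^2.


K = 24 * 56 = 1344 individuals

1344 individuals


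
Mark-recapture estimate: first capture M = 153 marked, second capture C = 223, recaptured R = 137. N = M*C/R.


N = M * C / R = 153 * 223 / 137 = 34119 / 137 = 249.04 ≈ 249

249 individuals


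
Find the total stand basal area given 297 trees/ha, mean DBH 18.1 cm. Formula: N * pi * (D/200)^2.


(D/200)^2 = (18.1/200)^2 = 0.0905^2 = 0.00819025
Individual BA = 3.141593 * 0.00819025 = 0.0257304 m^2
Stand BA = 297 * 0.0257304 = 7.64193 ≈ 7.64 m^2/ha

7.64 m^2/ha


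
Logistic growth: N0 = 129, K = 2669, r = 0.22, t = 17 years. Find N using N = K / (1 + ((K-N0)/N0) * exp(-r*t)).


(K - N0)/N0 = (2669 - 129)/129 = 2540/129 = 19.6899
r*t = 0.22 * 17 = 3.74; exp(-3.74) = 0.0237541
19.6899 * 0.0237541 = 0.467716
1 + 0.467716 = 1.46772
N = 2669 / 1.46772 = 1818.47 ≈ 1818

1818


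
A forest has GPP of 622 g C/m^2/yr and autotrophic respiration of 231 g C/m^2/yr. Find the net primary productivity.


NPP = GPP - Ra = 622 - 231 = 391 g C/m^2/yr

391 g C/m^2/yr


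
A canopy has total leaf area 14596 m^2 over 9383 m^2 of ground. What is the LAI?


LAI = 14596 / 9383 = 1.5556 ≈ 1.56

1.56


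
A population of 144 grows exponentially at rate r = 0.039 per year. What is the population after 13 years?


r*t = 0.039 * 13 = 0.507
exp(0.507) = 1.66030
N = 144 * 1.66030 = 239.083 ≈ 239

239


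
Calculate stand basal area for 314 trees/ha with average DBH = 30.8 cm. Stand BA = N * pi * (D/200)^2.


(D/200)^2 = (30.8/200)^2 = 0.154^2 = 0.023716
Individual BA = 3.141593 * 0.023716 = 0.0745060 m^2
Stand BA = 314 * 0.0745060 = 23.3949 ≈ 23.39 m^2/ha

23.39 m^2/ha


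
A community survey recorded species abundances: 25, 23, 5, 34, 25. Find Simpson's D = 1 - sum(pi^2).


Total N = 25 + 23 + 5 + 34 + 25 = 112
Per-species terms:
  p = 25/112 = 0.223214; p^2 = 0.223214^2 = 0.049824
  p = 23/112 = 0.205357; p^2 = 0.205357^2 = 0.042171
  p = 5/112 = 0.044643; p^2 = 0.044643^2 = 0.001993
  p = 34/112 = 0.303571; p^2 = 0.303571^2 = 0.092155
  p = 25/112 = 0.223214; p^2 = 0.223214^2 = 0.049824
sum(p^2) = 0.049824 + 0.042171 + 0.001993 + 0.092155 + 0.049824 = 0.235967
D = 1 - 0.235967 = 0.764033 ≈ 0.7640

0.7640


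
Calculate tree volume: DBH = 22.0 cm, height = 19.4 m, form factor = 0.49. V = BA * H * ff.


(D/200)^2 = (22.0/200)^2 = 0.11^2 = 0.0121
BA = 3.141593 * 0.0121 = 0.0380133 m^2
V = 0.0380133 * 19.4 * 0.49 = 0.361354 ≈ 0.361 m^3

0.361 m^3


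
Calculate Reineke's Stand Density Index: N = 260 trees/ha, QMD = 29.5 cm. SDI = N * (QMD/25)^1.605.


QMD/25 = 29.5/25 = 1.18
(1.18)^1.605 = exp(1.605 * ln(1.18)) = exp(1.605 * 0.165514) = exp(0.265650) = 1.30428
SDI = 260 * 1.30428 = 339.113 ≈ 339

339


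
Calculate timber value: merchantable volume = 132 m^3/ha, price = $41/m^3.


Value = 132 * 41 = $5412/ha

$5412/ha


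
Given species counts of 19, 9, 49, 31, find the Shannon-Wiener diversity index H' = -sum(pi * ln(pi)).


Total N = 19 + 9 + 49 + 31 = 108
Per-species terms:
  p = 19/108 = 0.175926; ln(p) = -1.737692; p*ln(p) = 0.175926 * (-1.737692) = -0.305705
  p = 9/108 = 0.083333; ln(p) = -2.484911; p*ln(p) = 0.083333 * (-2.484911) = -0.207075
  p = 49/108 = 0.453704; ln(p) = -0.790310; p*ln(p) = 0.453704 * (-0.790310) = -0.358567
  p = 31/108 = 0.287037; ln(p) = -1.248144; p*ln(p) = 0.287037 * (-1.248144) = -0.358264
sum(p*ln(p)) = (-0.305705) + (-0.207075) + (-0.358567) + (-0.358264) = -1.229611
H' = -(-1.229611) = 1.229611 ≈ 1.2296

1.2296


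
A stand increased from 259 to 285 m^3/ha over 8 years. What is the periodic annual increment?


PAI = (V2 - V1) / period = (285 - 259) / 8 = 26 / 8 = 3.25 m^3/ha/yr

3.25 m^3/ha/yr


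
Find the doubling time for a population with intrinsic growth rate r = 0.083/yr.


td = ln(2) / 0.083 = 0.693147 / 0.083 = 8.35117 ≈ 8.4 years

8.4 years


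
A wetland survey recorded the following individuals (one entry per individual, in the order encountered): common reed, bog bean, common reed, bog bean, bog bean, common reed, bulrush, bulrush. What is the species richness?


Total individuals logged = 8
Distinct species (count of individuals): common reed (3), bog bean (3), bulrush (2)
Species richness = number of distinct species = 3

3
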